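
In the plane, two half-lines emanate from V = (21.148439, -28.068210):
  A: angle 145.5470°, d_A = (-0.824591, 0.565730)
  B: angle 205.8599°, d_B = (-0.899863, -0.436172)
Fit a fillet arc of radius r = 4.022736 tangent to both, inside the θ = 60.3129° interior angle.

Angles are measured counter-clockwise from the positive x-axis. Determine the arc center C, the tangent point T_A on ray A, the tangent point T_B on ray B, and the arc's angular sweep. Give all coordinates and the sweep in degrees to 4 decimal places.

bisector direction at 175.7035° = (-0.997190,0.074919)
center distance |VC| = r/sin(θ/2) = 4.022736/sin(30.1564°) = 8.007630
C = V + |VC|·bis = (13.1633,-27.4683)
T_A = V + ((C−V)·d_A)·d_A = V + 6.9239·d_A = (15.4391,-24.1512)
T_B = V + ((C−V)·d_B)·d_B = V + 6.9239·d_B = (14.9179,-31.0882)
sweep = 180° − θ = 119.6871°

center=(13.1633,-27.4683) T_A=(15.4391,-24.1512) T_B=(14.9179,-31.0882) sweep=119.6871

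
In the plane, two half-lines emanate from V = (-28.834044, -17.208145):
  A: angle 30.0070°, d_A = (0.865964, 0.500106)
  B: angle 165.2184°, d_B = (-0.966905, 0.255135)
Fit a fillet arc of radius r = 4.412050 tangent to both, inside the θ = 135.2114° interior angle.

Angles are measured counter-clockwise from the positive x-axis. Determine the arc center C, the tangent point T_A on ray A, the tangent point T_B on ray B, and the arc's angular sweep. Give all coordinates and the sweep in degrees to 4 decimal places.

center=(-29.4662,-12.4783) T_A=(-27.2597,-16.2990) T_B=(-30.5919,-16.7443) sweep=44.7886

bisector direction at 97.6127° = (-0.132476,0.991186)
center distance |VC| = r/sin(θ/2) = 4.412050/sin(67.6057°) = 4.771930
C = V + |VC|·bis = (-29.4662,-12.4783)
T_A = V + ((C−V)·d_A)·d_A = V + 1.8180·d_A = (-27.2597,-16.2990)
T_B = V + ((C−V)·d_B)·d_B = V + 1.8180·d_B = (-30.5919,-16.7443)
sweep = 180° − θ = 44.7886°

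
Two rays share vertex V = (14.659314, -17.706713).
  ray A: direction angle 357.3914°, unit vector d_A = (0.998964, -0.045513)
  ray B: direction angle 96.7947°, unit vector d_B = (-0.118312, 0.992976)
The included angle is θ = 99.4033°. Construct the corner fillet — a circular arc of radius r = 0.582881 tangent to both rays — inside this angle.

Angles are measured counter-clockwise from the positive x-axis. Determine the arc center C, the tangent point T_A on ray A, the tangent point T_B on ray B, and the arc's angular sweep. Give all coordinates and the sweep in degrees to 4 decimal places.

bisector direction at 47.0931° = (0.680810,0.732460)
center distance |VC| = r/sin(θ/2) = 0.582881/sin(49.7017°) = 0.764247
C = V + |VC|·bis = (15.1796,-17.1469)
T_A = V + ((C−V)·d_A)·d_A = V + 0.4943·d_A = (15.1531,-17.7292)
T_B = V + ((C−V)·d_B)·d_B = V + 0.4943·d_B = (14.6008,-17.2159)
sweep = 180° − θ = 80.5967°

center=(15.1796,-17.1469) T_A=(15.1531,-17.7292) T_B=(14.6008,-17.2159) sweep=80.5967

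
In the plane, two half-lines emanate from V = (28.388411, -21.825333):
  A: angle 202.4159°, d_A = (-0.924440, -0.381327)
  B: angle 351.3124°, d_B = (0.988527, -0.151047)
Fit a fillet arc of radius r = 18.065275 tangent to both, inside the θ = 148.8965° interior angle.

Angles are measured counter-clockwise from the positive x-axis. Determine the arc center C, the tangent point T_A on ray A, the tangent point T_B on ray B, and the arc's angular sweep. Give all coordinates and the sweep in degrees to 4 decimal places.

bisector direction at 276.8641° = (0.119516,-0.992832)
center distance |VC| = r/sin(θ/2) = 18.065275/sin(74.4483°) = 18.751803
C = V + |VC|·bis = (30.6295,-40.4427)
T_A = V + ((C−V)·d_A)·d_A = V + 5.0275·d_A = (23.7408,-23.7425)
T_B = V + ((C−V)·d_B)·d_B = V + 5.0275·d_B = (33.3582,-22.5847)
sweep = 180° − θ = 31.1035°

center=(30.6295,-40.4427) T_A=(23.7408,-23.7425) T_B=(33.3582,-22.5847) sweep=31.1035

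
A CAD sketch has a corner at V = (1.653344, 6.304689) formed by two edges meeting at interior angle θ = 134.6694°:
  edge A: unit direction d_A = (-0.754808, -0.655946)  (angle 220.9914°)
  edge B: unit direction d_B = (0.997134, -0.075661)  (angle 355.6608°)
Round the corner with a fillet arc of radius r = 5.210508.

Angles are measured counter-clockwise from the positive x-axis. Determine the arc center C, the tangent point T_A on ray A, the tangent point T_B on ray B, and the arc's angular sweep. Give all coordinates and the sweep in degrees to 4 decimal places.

bisector direction at 288.3261° = (0.314425,-0.949282)
center distance |VC| = r/sin(θ/2) = 5.210508/sin(67.3347°) = 5.646584
C = V + |VC|·bis = (3.4288,0.9445)
T_A = V + ((C−V)·d_A)·d_A = V + 2.1759·d_A = (0.0110,4.8774)
T_B = V + ((C−V)·d_B)·d_B = V + 2.1759·d_B = (3.8230,6.1401)
sweep = 180° − θ = 45.3306°

center=(3.4288,0.9445) T_A=(0.0110,4.8774) T_B=(3.8230,6.1401) sweep=45.3306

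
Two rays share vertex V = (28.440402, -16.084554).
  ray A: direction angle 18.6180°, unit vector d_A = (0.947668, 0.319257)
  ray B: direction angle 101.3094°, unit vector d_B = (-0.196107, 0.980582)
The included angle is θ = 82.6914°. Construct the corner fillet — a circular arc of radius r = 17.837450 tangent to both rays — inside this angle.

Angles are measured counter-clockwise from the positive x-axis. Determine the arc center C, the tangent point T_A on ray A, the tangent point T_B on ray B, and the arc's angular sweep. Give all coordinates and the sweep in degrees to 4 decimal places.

bisector direction at 59.9637° = (0.500549,0.865708)
center distance |VC| = r/sin(θ/2) = 17.837450/sin(41.3457°) = 27.001865
C = V + |VC|·bis = (41.9561,7.2912)
T_A = V + ((C−V)·d_A)·d_A = V + 20.2713·d_A = (47.6509,-9.6128)
T_B = V + ((C−V)·d_B)·d_B = V + 20.2713·d_B = (24.4651,3.7931)
sweep = 180° − θ = 97.3086°

center=(41.9561,7.2912) T_A=(47.6509,-9.6128) T_B=(24.4651,3.7931) sweep=97.3086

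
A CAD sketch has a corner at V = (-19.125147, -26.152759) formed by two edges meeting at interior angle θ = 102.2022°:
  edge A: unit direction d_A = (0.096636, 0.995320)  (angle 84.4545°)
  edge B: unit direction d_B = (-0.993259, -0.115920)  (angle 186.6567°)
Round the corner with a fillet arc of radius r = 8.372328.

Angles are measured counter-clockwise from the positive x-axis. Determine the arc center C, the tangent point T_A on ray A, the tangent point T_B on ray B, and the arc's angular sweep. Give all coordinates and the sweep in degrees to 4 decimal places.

center=(-26.8055,-18.6200) T_A=(-18.4723,-19.4290) T_B=(-25.8350,-26.9358) sweep=77.7978

bisector direction at 135.5556° = (-0.713930,0.700217)
center distance |VC| = r/sin(θ/2) = 8.372328/sin(51.1011°) = 10.757818
C = V + |VC|·bis = (-26.8055,-18.6200)
T_A = V + ((C−V)·d_A)·d_A = V + 6.7554·d_A = (-18.4723,-19.4290)
T_B = V + ((C−V)·d_B)·d_B = V + 6.7554·d_B = (-25.8350,-26.9358)
sweep = 180° − θ = 77.7978°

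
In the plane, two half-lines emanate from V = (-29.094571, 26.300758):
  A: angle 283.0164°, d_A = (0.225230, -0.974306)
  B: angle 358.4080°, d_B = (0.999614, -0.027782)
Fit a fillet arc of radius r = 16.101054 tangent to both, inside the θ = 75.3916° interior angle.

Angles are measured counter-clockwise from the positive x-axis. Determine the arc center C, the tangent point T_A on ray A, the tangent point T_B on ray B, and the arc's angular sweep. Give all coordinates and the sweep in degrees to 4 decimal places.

center=(-8.7144,9.6271) T_A=(-24.4018,6.0006) T_B=(-8.2671,25.7219) sweep=104.6084

bisector direction at 320.7122° = (0.773975,-0.633216)
center distance |VC| = r/sin(θ/2) = 16.101054/sin(37.6958°) = 26.331757
C = V + |VC|·bis = (-8.7144,9.6271)
T_A = V + ((C−V)·d_A)·d_A = V + 20.8355·d_A = (-24.4018,6.0006)
T_B = V + ((C−V)·d_B)·d_B = V + 20.8355·d_B = (-8.2671,25.7219)
sweep = 180° − θ = 104.6084°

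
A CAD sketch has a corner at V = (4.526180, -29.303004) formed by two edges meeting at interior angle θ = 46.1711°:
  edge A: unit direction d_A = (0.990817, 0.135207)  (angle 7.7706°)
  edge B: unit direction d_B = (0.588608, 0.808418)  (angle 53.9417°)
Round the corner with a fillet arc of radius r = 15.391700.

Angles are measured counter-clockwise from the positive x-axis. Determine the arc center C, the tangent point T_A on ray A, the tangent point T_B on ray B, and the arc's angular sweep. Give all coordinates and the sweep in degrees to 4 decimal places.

center=(38.2241,-9.1702) T_A=(40.3052,-24.4206) T_B=(25.7812,-0.1106) sweep=133.8289

bisector direction at 30.8561° = (0.858458,0.512884)
center distance |VC| = r/sin(θ/2) = 15.391700/sin(23.0856°) = 39.254014
C = V + |VC|·bis = (38.2241,-9.1702)
T_A = V + ((C−V)·d_A)·d_A = V + 36.1106·d_A = (40.3052,-24.4206)
T_B = V + ((C−V)·d_B)·d_B = V + 36.1106·d_B = (25.7812,-0.1106)
sweep = 180° − θ = 133.8289°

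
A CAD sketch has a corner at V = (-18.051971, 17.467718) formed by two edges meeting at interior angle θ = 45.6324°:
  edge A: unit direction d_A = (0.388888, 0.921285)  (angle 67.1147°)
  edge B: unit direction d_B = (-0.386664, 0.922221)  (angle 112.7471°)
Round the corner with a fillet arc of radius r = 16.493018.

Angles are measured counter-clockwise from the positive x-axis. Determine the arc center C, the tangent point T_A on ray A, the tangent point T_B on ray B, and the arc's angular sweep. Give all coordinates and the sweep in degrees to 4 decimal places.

bisector direction at 89.9309° = (0.001206,0.999999)
center distance |VC| = r/sin(θ/2) = 16.493018/sin(22.8162°) = 42.532309
C = V + |VC|·bis = (-18.0007,60.0000)
T_A = V + ((C−V)·d_A)·d_A = V + 39.2043·d_A = (-2.8059,53.5861)
T_B = V + ((C−V)·d_B)·d_B = V + 39.2043·d_B = (-33.2109,53.6227)
sweep = 180° − θ = 134.3676°

center=(-18.0007,60.0000) T_A=(-2.8059,53.5861) T_B=(-33.2109,53.6227) sweep=134.3676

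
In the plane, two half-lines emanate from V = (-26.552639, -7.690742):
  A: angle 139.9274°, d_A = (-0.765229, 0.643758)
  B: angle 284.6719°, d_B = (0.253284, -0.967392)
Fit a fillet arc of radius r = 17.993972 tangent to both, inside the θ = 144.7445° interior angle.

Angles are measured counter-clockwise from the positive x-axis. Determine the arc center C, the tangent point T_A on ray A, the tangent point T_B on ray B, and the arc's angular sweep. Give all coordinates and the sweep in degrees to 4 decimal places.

center=(-42.5117,-17.7795) T_A=(-30.9279,-4.0100) T_B=(-25.1045,-13.2219) sweep=35.2555

bisector direction at 212.2996° = (-0.845265,-0.534347)
center distance |VC| = r/sin(θ/2) = 17.993972/sin(72.3722°) = 18.880524
C = V + |VC|·bis = (-42.5117,-17.7795)
T_A = V + ((C−V)·d_A)·d_A = V + 5.7176·d_A = (-30.9279,-4.0100)
T_B = V + ((C−V)·d_B)·d_B = V + 5.7176·d_B = (-25.1045,-13.2219)
sweep = 180° − θ = 35.2555°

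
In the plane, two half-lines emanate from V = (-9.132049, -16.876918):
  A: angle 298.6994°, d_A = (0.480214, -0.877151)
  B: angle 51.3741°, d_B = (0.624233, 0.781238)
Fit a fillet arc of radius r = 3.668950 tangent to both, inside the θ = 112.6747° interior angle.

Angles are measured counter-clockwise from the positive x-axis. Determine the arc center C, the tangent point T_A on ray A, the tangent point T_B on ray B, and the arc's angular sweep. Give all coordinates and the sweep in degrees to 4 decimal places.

bisector direction at 355.0368° = (0.996250,-0.086517)
center distance |VC| = r/sin(θ/2) = 3.668950/sin(56.3374°) = 4.408123
C = V + |VC|·bis = (-4.7405,-17.2583)
T_A = V + ((C−V)·d_A)·d_A = V + 2.4434·d_A = (-7.9587,-19.0202)
T_B = V + ((C−V)·d_B)·d_B = V + 2.4434·d_B = (-7.6068,-14.9680)
sweep = 180° − θ = 67.3253°

center=(-4.7405,-17.2583) T_A=(-7.9587,-19.0202) T_B=(-7.6068,-14.9680) sweep=67.3253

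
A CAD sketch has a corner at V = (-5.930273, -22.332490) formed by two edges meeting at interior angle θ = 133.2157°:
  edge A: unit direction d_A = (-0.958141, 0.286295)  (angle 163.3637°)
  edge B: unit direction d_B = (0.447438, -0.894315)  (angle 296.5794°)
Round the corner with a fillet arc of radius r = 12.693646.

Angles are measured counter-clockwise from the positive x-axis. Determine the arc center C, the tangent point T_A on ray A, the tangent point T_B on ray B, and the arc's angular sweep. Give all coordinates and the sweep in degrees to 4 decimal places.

center=(-14.8255,-32.9228) T_A=(-11.1914,-20.7605) T_B=(-3.4734,-27.2431) sweep=46.7843

bisector direction at 229.9715° = (-0.643168,-0.765725)
center distance |VC| = r/sin(θ/2) = 12.693646/sin(66.6078°) = 13.830378
C = V + |VC|·bis = (-14.8255,-32.9228)
T_A = V + ((C−V)·d_A)·d_A = V + 5.4910·d_A = (-11.1914,-20.7605)
T_B = V + ((C−V)·d_B)·d_B = V + 5.4910·d_B = (-3.4734,-27.2431)
sweep = 180° − θ = 46.7843°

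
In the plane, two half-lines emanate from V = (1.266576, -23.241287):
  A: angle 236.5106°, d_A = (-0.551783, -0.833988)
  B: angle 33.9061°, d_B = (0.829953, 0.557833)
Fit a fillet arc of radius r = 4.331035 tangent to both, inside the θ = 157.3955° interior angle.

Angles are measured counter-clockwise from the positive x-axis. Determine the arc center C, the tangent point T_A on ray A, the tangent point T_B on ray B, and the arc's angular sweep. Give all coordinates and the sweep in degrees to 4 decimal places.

bisector direction at 315.2084° = (0.709673,-0.704531)
center distance |VC| = r/sin(θ/2) = 4.331035/sin(78.6977°) = 4.416688
C = V + |VC|·bis = (4.4010,-26.3530)
T_A = V + ((C−V)·d_A)·d_A = V + 0.8656·d_A = (0.7890,-23.9632)
T_B = V + ((C−V)·d_B)·d_B = V + 0.8656·d_B = (1.9850,-22.7584)
sweep = 180° − θ = 22.6045°

center=(4.4010,-26.3530) T_A=(0.7890,-23.9632) T_B=(1.9850,-22.7584) sweep=22.6045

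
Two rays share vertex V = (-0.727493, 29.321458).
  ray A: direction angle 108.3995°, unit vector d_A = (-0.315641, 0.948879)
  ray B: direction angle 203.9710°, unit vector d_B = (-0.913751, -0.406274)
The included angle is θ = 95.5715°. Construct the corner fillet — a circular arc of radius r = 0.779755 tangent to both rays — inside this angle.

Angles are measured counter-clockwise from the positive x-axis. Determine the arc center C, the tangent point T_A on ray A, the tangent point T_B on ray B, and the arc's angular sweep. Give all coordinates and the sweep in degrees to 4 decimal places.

bisector direction at 156.1852° = (-0.914856,0.403781)
center distance |VC| = r/sin(θ/2) = 0.779755/sin(47.7858°) = 1.052816
C = V + |VC|·bis = (-1.6907,29.7466)
T_A = V + ((C−V)·d_A)·d_A = V + 0.7074·d_A = (-0.9508,29.9927)
T_B = V + ((C−V)·d_B)·d_B = V + 0.7074·d_B = (-1.3739,29.0341)
sweep = 180° − θ = 84.4285°

center=(-1.6907,29.7466) T_A=(-0.9508,29.9927) T_B=(-1.3739,29.0341) sweep=84.4285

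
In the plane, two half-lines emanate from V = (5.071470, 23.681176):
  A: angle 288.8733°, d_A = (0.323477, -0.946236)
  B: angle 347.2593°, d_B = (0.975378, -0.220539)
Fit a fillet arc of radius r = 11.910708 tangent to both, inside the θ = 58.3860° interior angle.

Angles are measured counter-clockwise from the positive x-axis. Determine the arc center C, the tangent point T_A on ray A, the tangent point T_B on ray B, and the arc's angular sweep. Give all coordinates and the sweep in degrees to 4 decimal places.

bisector direction at 318.0663° = (0.743919,-0.668270)
center distance |VC| = r/sin(θ/2) = 11.910708/sin(29.1930°) = 24.419548
C = V + |VC|·bis = (23.2376,7.3623)
T_A = V + ((C−V)·d_A)·d_A = V + 21.3178·d_A = (11.9673,3.5095)
T_B = V + ((C−V)·d_B)·d_B = V + 21.3178·d_B = (25.8644,18.9798)
sweep = 180° − θ = 121.6140°

center=(23.2376,7.3623) T_A=(11.9673,3.5095) T_B=(25.8644,18.9798) sweep=121.6140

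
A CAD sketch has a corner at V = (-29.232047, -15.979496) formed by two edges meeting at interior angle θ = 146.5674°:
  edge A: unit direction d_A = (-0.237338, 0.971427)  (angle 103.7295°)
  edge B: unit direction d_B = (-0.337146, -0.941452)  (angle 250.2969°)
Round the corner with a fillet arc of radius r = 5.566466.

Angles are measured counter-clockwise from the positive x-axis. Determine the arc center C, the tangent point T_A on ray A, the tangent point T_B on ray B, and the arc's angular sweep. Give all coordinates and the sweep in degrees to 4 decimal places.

center=(-35.0362,-15.6767) T_A=(-29.6288,-14.3555) T_B=(-29.7957,-17.5534) sweep=33.4326

bisector direction at 177.0132° = (-0.998642,0.052106)
center distance |VC| = r/sin(θ/2) = 5.566466/sin(73.2837°) = 5.812080
C = V + |VC|·bis = (-35.0362,-15.6767)
T_A = V + ((C−V)·d_A)·d_A = V + 1.6717·d_A = (-29.6288,-14.3555)
T_B = V + ((C−V)·d_B)·d_B = V + 1.6717·d_B = (-29.7957,-17.5534)
sweep = 180° − θ = 33.4326°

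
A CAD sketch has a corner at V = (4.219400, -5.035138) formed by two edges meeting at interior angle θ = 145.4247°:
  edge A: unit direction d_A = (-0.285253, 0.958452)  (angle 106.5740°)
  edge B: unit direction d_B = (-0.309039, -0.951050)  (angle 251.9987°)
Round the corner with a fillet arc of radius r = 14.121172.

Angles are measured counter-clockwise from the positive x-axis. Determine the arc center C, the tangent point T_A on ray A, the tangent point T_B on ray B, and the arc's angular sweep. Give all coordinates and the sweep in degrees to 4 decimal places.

bisector direction at 179.2863° = (-0.999922,0.012455)
center distance |VC| = r/sin(θ/2) = 14.121172/sin(72.7124°) = 14.789280
C = V + |VC|·bis = (-10.5687,-4.8509)
T_A = V + ((C−V)·d_A)·d_A = V + 4.3949·d_A = (2.9657,-0.8228)
T_B = V + ((C−V)·d_B)·d_B = V + 4.3949·d_B = (2.8612,-9.2149)
sweep = 180° − θ = 34.5753°

center=(-10.5687,-4.8509) T_A=(2.9657,-0.8228) T_B=(2.8612,-9.2149) sweep=34.5753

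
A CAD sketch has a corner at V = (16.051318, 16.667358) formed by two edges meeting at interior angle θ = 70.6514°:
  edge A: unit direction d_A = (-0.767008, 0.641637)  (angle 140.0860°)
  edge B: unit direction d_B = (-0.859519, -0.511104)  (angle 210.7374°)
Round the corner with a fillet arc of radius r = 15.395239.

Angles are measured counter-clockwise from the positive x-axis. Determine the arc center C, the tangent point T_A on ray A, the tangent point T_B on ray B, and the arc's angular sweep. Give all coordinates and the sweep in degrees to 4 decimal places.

bisector direction at 175.4117° = (-0.996795,0.079995)
center distance |VC| = r/sin(θ/2) = 15.395239/sin(35.3257°) = 26.625060
C = V + |VC|·bis = (-10.4884,18.7972)
T_A = V + ((C−V)·d_A)·d_A = V + 21.7228·d_A = (-0.6103,30.6055)
T_B = V + ((C−V)·d_B)·d_B = V + 21.7228·d_B = (-2.6198,5.5647)
sweep = 180° − θ = 109.3486°

center=(-10.4884,18.7972) T_A=(-0.6103,30.6055) T_B=(-2.6198,5.5647) sweep=109.3486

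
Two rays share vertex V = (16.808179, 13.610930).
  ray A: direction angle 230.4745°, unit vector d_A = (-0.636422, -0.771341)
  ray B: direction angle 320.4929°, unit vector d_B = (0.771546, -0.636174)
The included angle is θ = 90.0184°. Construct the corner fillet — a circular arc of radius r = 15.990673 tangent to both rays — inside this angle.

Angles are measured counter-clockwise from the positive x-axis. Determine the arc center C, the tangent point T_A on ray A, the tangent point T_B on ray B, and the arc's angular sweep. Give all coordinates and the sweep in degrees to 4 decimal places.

center=(18.9689,-8.8962) T_A=(6.6346,1.2806) T_B=(29.1418,3.4413) sweep=89.9816

bisector direction at 275.4837° = (0.095563,-0.995423)
center distance |VC| = r/sin(θ/2) = 15.990673/sin(45.0092°) = 22.610596
C = V + |VC|·bis = (18.9689,-8.8962)
T_A = V + ((C−V)·d_A)·d_A = V + 15.9855·d_A = (6.6346,1.2806)
T_B = V + ((C−V)·d_B)·d_B = V + 15.9855·d_B = (29.1418,3.4413)
sweep = 180° − θ = 89.9816°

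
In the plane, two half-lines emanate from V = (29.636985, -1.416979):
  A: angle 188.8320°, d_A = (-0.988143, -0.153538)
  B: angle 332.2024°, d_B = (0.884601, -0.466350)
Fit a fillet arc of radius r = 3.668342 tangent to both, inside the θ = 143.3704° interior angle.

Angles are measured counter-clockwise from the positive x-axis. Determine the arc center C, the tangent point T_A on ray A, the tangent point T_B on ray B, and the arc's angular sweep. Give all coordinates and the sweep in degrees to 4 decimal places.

bisector direction at 260.5172° = (-0.164752,-0.986335)
center distance |VC| = r/sin(θ/2) = 3.668342/sin(71.6852°) = 3.864080
C = V + |VC|·bis = (29.0004,-5.2283)
T_A = V + ((C−V)·d_A)·d_A = V + 1.2142·d_A = (28.4371,-1.6034)
T_B = V + ((C−V)·d_B)·d_B = V + 1.2142·d_B = (30.7111,-1.9832)
sweep = 180° − θ = 36.6296°

center=(29.0004,-5.2283) T_A=(28.4371,-1.6034) T_B=(30.7111,-1.9832) sweep=36.6296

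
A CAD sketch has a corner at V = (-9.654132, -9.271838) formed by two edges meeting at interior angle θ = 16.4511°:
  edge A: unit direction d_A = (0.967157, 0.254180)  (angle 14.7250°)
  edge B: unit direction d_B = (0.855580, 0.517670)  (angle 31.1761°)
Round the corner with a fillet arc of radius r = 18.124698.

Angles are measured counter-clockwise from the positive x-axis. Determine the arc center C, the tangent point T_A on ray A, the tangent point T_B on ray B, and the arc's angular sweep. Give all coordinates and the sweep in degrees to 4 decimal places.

center=(107.0017,40.1268) T_A=(111.6086,22.5974) T_B=(97.6190,55.6340) sweep=163.5489

bisector direction at 22.9505° = (0.920842,0.389937)
center distance |VC| = r/sin(θ/2) = 18.124698/sin(8.2256°) = 126.683868
C = V + |VC|·bis = (107.0017,40.1268)
T_A = V + ((C−V)·d_A)·d_A = V + 125.3806·d_A = (111.6086,22.5974)
T_B = V + ((C−V)·d_B)·d_B = V + 125.3806·d_B = (97.6190,55.6340)
sweep = 180° − θ = 163.5489°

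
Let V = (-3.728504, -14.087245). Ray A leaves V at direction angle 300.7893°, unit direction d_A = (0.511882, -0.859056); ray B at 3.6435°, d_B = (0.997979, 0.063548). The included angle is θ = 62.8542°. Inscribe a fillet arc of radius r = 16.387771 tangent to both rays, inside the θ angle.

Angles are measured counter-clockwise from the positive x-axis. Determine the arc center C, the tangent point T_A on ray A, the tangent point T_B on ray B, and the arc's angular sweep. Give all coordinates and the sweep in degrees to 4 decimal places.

center=(24.0776,-28.7376) T_A=(9.9996,-37.1262) T_B=(23.0362,-12.3829) sweep=117.1458

bisector direction at 332.2164° = (0.884714,-0.466133)
center distance |VC| = r/sin(θ/2) = 16.387771/sin(31.4271°) = 31.429523
C = V + |VC|·bis = (24.0776,-28.7376)
T_A = V + ((C−V)·d_A)·d_A = V + 26.8189·d_A = (9.9996,-37.1262)
T_B = V + ((C−V)·d_B)·d_B = V + 26.8189·d_B = (23.0362,-12.3829)
sweep = 180° − θ = 117.1458°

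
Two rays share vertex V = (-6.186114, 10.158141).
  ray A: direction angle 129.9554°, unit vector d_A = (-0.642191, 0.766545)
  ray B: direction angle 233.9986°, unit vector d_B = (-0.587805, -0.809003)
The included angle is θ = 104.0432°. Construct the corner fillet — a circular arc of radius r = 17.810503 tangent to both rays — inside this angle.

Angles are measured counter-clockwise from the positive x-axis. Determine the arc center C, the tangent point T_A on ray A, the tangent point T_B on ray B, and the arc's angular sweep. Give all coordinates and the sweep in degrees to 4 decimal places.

center=(-28.7679,9.3786) T_A=(-15.1153,20.8164) T_B=(-14.3591,-1.0905) sweep=75.9568

bisector direction at 181.9770° = (-0.999405,-0.034498)
center distance |VC| = r/sin(θ/2) = 17.810503/sin(52.0216°) = 22.595199
C = V + |VC|·bis = (-28.7679,9.3786)
T_A = V + ((C−V)·d_A)·d_A = V + 13.9043·d_A = (-15.1153,20.8164)
T_B = V + ((C−V)·d_B)·d_B = V + 13.9043·d_B = (-14.3591,-1.0905)
sweep = 180° − θ = 75.9568°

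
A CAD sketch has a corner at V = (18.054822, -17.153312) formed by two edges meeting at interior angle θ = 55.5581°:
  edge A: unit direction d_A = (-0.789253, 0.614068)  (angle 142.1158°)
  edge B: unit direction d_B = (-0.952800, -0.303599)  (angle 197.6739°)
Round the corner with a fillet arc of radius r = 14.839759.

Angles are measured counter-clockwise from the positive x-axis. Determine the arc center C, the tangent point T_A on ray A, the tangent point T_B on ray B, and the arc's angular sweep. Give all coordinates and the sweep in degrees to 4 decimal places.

center=(-13.2919,-11.5667) T_A=(-4.1793,0.1456) T_B=(-8.7866,-25.7060) sweep=124.4419

bisector direction at 169.8949° = (-0.984487,0.175455)
center distance |VC| = r/sin(θ/2) = 14.839759/sin(27.7791°) = 31.840660
C = V + |VC|·bis = (-13.2919,-11.5667)
T_A = V + ((C−V)·d_A)·d_A = V + 28.1711·d_A = (-4.1793,0.1456)
T_B = V + ((C−V)·d_B)·d_B = V + 28.1711·d_B = (-8.7866,-25.7060)
sweep = 180° − θ = 124.4419°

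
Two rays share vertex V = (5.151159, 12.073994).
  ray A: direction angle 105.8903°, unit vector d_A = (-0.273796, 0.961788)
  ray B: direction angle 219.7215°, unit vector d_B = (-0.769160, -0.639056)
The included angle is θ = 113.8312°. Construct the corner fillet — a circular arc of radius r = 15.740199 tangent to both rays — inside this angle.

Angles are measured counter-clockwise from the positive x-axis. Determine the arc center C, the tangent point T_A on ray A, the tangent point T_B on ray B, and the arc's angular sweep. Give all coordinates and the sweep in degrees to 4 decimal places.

bisector direction at 162.8059° = (-0.955309,0.295610)
center distance |VC| = r/sin(θ/2) = 15.740199/sin(56.9156°) = 18.786027
C = V + |VC|·bis = (-12.7953,17.6273)
T_A = V + ((C−V)·d_A)·d_A = V + 10.2548·d_A = (2.3434,21.9369)
T_B = V + ((C−V)·d_B)·d_B = V + 10.2548·d_B = (-2.7364,5.5206)
sweep = 180° − θ = 66.1688°

center=(-12.7953,17.6273) T_A=(2.3434,21.9369) T_B=(-2.7364,5.5206) sweep=66.1688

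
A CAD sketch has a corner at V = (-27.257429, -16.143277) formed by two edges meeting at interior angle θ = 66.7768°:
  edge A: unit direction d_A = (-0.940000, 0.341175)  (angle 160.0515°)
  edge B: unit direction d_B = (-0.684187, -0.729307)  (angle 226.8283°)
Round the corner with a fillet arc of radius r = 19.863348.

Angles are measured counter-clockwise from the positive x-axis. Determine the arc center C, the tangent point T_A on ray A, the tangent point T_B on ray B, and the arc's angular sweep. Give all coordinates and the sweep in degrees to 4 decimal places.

center=(-62.3637,-24.5326) T_A=(-55.5868,-5.8611) T_B=(-47.8772,-38.1228) sweep=113.2232

bisector direction at 193.4399° = (-0.972614,-0.232425)
center distance |VC| = r/sin(θ/2) = 19.863348/sin(33.3884°) = 36.094722
C = V + |VC|·bis = (-62.3637,-24.5326)
T_A = V + ((C−V)·d_A)·d_A = V + 30.1376·d_A = (-55.5868,-5.8611)
T_B = V + ((C−V)·d_B)·d_B = V + 30.1376·d_B = (-47.8772,-38.1228)
sweep = 180° − θ = 113.2232°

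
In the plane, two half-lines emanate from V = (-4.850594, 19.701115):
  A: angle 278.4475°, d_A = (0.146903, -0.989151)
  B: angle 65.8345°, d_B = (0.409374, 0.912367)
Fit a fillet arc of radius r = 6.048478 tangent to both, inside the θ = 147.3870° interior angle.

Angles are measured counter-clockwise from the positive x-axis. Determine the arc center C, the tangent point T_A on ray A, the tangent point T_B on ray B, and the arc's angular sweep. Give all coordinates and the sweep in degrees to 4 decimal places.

center=(1.3922,18.8394) T_A=(-4.5907,17.9509) T_B=(-4.1262,21.3155) sweep=32.6130

bisector direction at 352.1410° = (0.990608,-0.136736)
center distance |VC| = r/sin(θ/2) = 6.048478/sin(73.6935°) = 6.301985
C = V + |VC|·bis = (1.3922,18.8394)
T_A = V + ((C−V)·d_A)·d_A = V + 1.7694·d_A = (-4.5907,17.9509)
T_B = V + ((C−V)·d_B)·d_B = V + 1.7694·d_B = (-4.1262,21.3155)
sweep = 180° − θ = 32.6130°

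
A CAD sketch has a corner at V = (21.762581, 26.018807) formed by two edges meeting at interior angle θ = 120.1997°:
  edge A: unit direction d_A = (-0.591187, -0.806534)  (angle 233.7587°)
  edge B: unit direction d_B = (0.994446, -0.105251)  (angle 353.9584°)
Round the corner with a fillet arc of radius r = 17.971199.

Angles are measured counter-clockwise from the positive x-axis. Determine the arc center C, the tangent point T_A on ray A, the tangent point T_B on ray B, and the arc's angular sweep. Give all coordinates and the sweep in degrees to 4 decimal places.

bisector direction at 293.8585° = (0.404480,-0.914547)
center distance |VC| = r/sin(θ/2) = 17.971199/sin(60.0999°) = 20.730527
C = V + |VC|·bis = (30.1477,7.0598)
T_A = V + ((C−V)·d_A)·d_A = V + 10.3340·d_A = (15.6533,17.6841)
T_B = V + ((C−V)·d_B)·d_B = V + 10.3340·d_B = (32.0391,24.9312)
sweep = 180° − θ = 59.8003°

center=(30.1477,7.0598) T_A=(15.6533,17.6841) T_B=(32.0391,24.9312) sweep=59.8003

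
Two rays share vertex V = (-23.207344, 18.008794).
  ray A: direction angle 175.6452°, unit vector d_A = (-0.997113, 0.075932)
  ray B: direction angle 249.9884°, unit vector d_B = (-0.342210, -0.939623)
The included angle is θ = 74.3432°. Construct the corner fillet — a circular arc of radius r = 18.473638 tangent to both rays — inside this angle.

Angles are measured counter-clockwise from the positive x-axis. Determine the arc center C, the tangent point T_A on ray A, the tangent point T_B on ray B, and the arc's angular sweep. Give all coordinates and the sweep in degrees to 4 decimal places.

center=(-48.9029,1.4384) T_A=(-47.5002,19.8588) T_B=(-31.5447,-4.8834) sweep=105.6568

bisector direction at 212.8168° = (-0.840408,-0.541955)
center distance |VC| = r/sin(θ/2) = 18.473638/sin(37.1716°) = 30.575155
C = V + |VC|·bis = (-48.9029,1.4384)
T_A = V + ((C−V)·d_A)·d_A = V + 24.3632·d_A = (-47.5002,19.8588)
T_B = V + ((C−V)·d_B)·d_B = V + 24.3632·d_B = (-31.5447,-4.8834)
sweep = 180° − θ = 105.6568°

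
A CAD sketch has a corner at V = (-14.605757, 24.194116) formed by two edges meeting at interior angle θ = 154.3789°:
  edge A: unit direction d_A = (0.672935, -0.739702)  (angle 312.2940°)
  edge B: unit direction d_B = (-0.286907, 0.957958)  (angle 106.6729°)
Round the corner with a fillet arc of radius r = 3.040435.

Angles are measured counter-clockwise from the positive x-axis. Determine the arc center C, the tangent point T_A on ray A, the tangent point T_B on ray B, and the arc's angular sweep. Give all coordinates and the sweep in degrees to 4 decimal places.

bisector direction at 29.4835° = (0.870498,0.492172)
center distance |VC| = r/sin(θ/2) = 3.040435/sin(77.1894°) = 3.118048
C = V + |VC|·bis = (-11.8915,25.7287)
T_A = V + ((C−V)·d_A)·d_A = V + 0.6914·d_A = (-14.1405,23.6827)
T_B = V + ((C−V)·d_B)·d_B = V + 0.6914·d_B = (-14.8041,24.8564)
sweep = 180° − θ = 25.6211°

center=(-11.8915,25.7287) T_A=(-14.1405,23.6827) T_B=(-14.8041,24.8564) sweep=25.6211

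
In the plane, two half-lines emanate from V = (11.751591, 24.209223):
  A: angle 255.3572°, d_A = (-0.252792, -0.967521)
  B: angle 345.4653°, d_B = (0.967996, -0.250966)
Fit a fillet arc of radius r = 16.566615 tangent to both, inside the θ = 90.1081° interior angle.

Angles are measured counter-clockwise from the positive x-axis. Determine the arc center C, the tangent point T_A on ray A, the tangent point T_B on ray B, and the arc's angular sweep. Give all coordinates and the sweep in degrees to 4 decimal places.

bisector direction at 300.4112° = (0.506203,-0.862414)
center distance |VC| = r/sin(θ/2) = 16.566615/sin(45.0540°) = 23.406661
C = V + |VC|·bis = (23.6001,4.0230)
T_A = V + ((C−V)·d_A)·d_A = V + 16.5354·d_A = (7.5716,8.2109)
T_B = V + ((C−V)·d_B)·d_B = V + 16.5354·d_B = (27.7578,20.0594)
sweep = 180° − θ = 89.8919°

center=(23.6001,4.0230) T_A=(7.5716,8.2109) T_B=(27.7578,20.0594) sweep=89.8919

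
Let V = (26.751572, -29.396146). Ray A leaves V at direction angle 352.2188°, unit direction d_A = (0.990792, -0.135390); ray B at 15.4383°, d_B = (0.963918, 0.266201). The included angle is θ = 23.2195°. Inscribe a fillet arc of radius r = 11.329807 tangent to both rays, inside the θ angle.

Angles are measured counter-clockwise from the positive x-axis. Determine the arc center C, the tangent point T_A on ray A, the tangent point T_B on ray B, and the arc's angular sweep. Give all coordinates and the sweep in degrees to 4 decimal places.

bisector direction at 3.8286° = (0.997768,0.066771)
center distance |VC| = r/sin(θ/2) = 11.329807/sin(11.6098°) = 56.298685
C = V + |VC|·bis = (82.9246,-25.6370)
T_A = V + ((C−V)·d_A)·d_A = V + 55.1469·d_A = (81.3907,-36.8625)
T_B = V + ((C−V)·d_B)·d_B = V + 55.1469·d_B = (79.9086,-14.7160)
sweep = 180° − θ = 156.7805°

center=(82.9246,-25.6370) T_A=(81.3907,-36.8625) T_B=(79.9086,-14.7160) sweep=156.7805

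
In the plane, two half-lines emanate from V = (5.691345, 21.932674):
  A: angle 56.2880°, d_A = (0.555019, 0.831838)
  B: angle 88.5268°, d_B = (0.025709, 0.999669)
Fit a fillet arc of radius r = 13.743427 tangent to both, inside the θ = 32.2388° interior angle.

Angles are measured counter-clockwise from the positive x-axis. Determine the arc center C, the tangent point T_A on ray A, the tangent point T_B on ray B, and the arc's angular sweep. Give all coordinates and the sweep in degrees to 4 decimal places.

bisector direction at 72.4074° = (0.302247,0.953230)
center distance |VC| = r/sin(θ/2) = 13.743427/sin(16.1194°) = 49.500898
C = V + |VC|·bis = (20.6528,69.1184)
T_A = V + ((C−V)·d_A)·d_A = V + 47.5548·d_A = (32.0851,61.4905)
T_B = V + ((C−V)·d_B)·d_B = V + 47.5548·d_B = (6.9139,69.4717)
sweep = 180° − θ = 147.7612°

center=(20.6528,69.1184) T_A=(32.0851,61.4905) T_B=(6.9139,69.4717) sweep=147.7612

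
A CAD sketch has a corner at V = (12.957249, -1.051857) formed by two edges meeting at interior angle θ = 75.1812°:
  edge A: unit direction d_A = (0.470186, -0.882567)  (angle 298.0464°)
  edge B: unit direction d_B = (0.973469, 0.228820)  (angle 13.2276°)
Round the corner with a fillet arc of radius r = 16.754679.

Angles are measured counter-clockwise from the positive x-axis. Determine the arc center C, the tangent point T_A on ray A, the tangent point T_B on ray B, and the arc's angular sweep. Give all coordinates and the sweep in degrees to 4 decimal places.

bisector direction at 335.6370° = (0.910950,-0.412516)
center distance |VC| = r/sin(θ/2) = 16.754679/sin(37.5906°) = 27.466004
C = V + |VC|·bis = (37.9774,-12.3820)
T_A = V + ((C−V)·d_A)·d_A = V + 21.7638·d_A = (23.1903,-20.2599)
T_B = V + ((C−V)·d_B)·d_B = V + 21.7638·d_B = (34.1436,3.9281)
sweep = 180° − θ = 104.8188°

center=(37.9774,-12.3820) T_A=(23.1903,-20.2599) T_B=(34.1436,3.9281) sweep=104.8188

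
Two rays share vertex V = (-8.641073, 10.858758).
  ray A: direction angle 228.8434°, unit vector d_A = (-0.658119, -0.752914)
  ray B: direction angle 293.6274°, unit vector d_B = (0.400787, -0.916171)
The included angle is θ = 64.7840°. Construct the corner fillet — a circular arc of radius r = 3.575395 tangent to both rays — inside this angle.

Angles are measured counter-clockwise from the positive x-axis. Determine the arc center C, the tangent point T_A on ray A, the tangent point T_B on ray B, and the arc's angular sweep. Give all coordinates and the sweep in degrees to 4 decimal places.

bisector direction at 261.2354° = (-0.152375,-0.988323)
center distance |VC| = r/sin(θ/2) = 3.575395/sin(32.3920°) = 6.674138
C = V + |VC|·bis = (-9.6580,4.2626)
T_A = V + ((C−V)·d_A)·d_A = V + 5.6357·d_A = (-12.3500,6.6156)
T_B = V + ((C−V)·d_B)·d_B = V + 5.6357·d_B = (-6.3824,5.6955)
sweep = 180° − θ = 115.2160°

center=(-9.6580,4.2626) T_A=(-12.3500,6.6156) T_B=(-6.3824,5.6955) sweep=115.2160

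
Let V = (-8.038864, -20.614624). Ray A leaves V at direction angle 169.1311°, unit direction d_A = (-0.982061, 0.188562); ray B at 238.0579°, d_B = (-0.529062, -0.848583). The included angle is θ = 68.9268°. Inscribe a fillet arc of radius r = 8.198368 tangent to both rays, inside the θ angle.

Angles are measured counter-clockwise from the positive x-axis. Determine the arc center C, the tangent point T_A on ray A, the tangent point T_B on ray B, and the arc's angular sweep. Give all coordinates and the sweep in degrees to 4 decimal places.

center=(-21.3155,-26.4135) T_A=(-19.7696,-18.3622) T_B=(-14.3585,-30.7510) sweep=111.0732

bisector direction at 203.5945° = (-0.916401,-0.400261)
center distance |VC| = r/sin(θ/2) = 8.198368/sin(34.4634°) = 14.487829
C = V + |VC|·bis = (-21.3155,-26.4135)
T_A = V + ((C−V)·d_A)·d_A = V + 11.9450·d_A = (-19.7696,-18.3622)
T_B = V + ((C−V)·d_B)·d_B = V + 11.9450·d_B = (-14.3585,-30.7510)
sweep = 180° − θ = 111.0732°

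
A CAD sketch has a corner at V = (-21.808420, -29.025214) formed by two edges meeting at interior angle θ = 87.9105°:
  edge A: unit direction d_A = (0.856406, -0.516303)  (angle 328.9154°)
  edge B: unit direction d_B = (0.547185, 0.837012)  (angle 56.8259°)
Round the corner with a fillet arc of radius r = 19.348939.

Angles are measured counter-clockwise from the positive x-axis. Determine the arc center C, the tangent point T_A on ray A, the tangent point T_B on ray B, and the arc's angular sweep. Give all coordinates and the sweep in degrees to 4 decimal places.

center=(5.3676,-22.8157) T_A=(-4.6223,-39.3863) T_B=(-10.8276,-12.2283) sweep=92.0895

bisector direction at 12.8707° = (0.974875,0.222751)
center distance |VC| = r/sin(θ/2) = 19.348939/sin(43.9552°) = 27.876446
C = V + |VC|·bis = (5.3676,-22.8157)
T_A = V + ((C−V)·d_A)·d_A = V + 20.0678·d_A = (-4.6223,-39.3863)
T_B = V + ((C−V)·d_B)·d_B = V + 20.0678·d_B = (-10.8276,-12.2283)
sweep = 180° − θ = 92.0895°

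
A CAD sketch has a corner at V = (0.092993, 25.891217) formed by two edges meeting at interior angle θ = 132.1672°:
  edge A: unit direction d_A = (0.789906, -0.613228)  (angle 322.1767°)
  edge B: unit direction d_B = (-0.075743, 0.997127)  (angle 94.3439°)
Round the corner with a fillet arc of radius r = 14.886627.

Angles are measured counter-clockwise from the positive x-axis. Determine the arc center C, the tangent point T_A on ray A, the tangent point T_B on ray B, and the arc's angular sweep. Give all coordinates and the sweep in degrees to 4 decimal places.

center=(14.4368,33.6017) T_A=(5.3079,21.8427) T_B=(-0.4071,32.4742) sweep=47.8328

bisector direction at 28.2603° = (0.880806,0.473478)
center distance |VC| = r/sin(θ/2) = 14.886627/sin(66.0836°) = 16.284880
C = V + |VC|·bis = (14.4368,33.6017)
T_A = V + ((C−V)·d_A)·d_A = V + 6.6019·d_A = (5.3079,21.8427)
T_B = V + ((C−V)·d_B)·d_B = V + 6.6019·d_B = (-0.4071,32.4742)
sweep = 180° − θ = 47.8328°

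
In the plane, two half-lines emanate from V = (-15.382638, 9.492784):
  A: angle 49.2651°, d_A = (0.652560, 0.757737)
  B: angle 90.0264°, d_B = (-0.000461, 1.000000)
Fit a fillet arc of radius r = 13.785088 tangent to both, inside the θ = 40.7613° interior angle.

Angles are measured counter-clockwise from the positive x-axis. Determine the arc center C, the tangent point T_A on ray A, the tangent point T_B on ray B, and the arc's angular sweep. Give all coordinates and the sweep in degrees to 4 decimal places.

bisector direction at 69.6457° = (0.347824,0.937560)
center distance |VC| = r/sin(θ/2) = 13.785088/sin(20.3806°) = 39.583261
C = V + |VC|·bis = (-1.6146,46.6045)
T_A = V + ((C−V)·d_A)·d_A = V + 37.1053·d_A = (8.8308,37.6089)
T_B = V + ((C−V)·d_B)·d_B = V + 37.1053·d_B = (-15.3997,46.5981)
sweep = 180° − θ = 139.2387°

center=(-1.6146,46.6045) T_A=(8.8308,37.6089) T_B=(-15.3997,46.5981) sweep=139.2387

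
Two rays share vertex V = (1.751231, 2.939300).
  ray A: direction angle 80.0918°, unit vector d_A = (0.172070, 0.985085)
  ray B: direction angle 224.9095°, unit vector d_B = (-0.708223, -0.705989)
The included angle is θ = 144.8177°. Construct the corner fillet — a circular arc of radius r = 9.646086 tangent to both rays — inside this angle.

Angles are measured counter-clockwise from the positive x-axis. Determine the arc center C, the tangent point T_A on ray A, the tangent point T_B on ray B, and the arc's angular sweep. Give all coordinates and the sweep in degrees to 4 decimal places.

bisector direction at 152.5007° = (-0.887016,0.461739)
center distance |VC| = r/sin(θ/2) = 9.646086/sin(72.4089°) = 10.119291
C = V + |VC|·bis = (-7.2247,7.6118)
T_A = V + ((C−V)·d_A)·d_A = V + 3.0583·d_A = (2.2775,5.9520)
T_B = V + ((C−V)·d_B)·d_B = V + 3.0583·d_B = (-0.4147,0.7802)
sweep = 180° − θ = 35.1823°

center=(-7.2247,7.6118) T_A=(2.2775,5.9520) T_B=(-0.4147,0.7802) sweep=35.1823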